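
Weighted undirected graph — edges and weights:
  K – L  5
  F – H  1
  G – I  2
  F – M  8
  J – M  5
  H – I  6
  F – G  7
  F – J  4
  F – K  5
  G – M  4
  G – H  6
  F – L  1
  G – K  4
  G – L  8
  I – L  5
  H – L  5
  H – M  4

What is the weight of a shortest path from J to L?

5

A few of the J→L routes:
J → F → H → L: 4 + 1 + 5 = 10
J → F → L: 4 + 1 = 5
J → M → H → F → L: 5 + 4 + 1 + 1 = 11
Shortest: 5.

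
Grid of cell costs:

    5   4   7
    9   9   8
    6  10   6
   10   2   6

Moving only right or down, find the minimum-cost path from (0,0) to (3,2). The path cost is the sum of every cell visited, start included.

Best path: [0,0] → [0,1] → [0,2] → [1,2] → [2,2] → [3,2]
Cost: 5 + 4 + 7 + 8 + 6 + 6 = 36

36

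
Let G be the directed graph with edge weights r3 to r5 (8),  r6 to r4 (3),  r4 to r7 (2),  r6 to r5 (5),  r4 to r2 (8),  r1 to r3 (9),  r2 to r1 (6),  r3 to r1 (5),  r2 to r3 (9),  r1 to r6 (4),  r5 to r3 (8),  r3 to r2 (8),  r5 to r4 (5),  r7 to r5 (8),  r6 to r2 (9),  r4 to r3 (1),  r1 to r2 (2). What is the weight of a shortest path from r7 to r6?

Comparing a few candidate routes:
r7 -> r5 -> r4 -> r3 -> r1 -> r6: 8 + 5 + 1 + 5 + 4 = 23
r7 -> r5 -> r4 -> r2 -> r1 -> r6: 8 + 5 + 8 + 6 + 4 = 31
r7 -> r5 -> r3 -> r1 -> r6: 8 + 8 + 5 + 4 = 25
The minimum is 23.

23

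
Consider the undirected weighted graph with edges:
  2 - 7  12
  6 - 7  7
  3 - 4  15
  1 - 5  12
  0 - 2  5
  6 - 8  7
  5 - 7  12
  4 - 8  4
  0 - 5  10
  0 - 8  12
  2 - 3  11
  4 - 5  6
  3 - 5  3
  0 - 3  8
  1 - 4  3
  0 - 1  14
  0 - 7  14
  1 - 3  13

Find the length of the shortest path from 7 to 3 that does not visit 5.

Comparing a few candidate routes:
7 -> 2 -> 0 -> 3: 12 + 5 + 8 = 25
7 -> 2 -> 3: 12 + 11 = 23
7 -> 6 -> 8 -> 4 -> 3: 7 + 7 + 4 + 15 = 33
7 -> 0 -> 2 -> 3: 14 + 5 + 11 = 30
7 -> 0 -> 3: 14 + 8 = 22
The minimum is 22.

22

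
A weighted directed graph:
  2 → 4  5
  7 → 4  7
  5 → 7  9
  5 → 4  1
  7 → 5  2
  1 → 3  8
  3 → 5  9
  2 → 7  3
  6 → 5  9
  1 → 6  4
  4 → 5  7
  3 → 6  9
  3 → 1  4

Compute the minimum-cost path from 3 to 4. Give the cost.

Checking several routes:
3 → 1 → 6 → 5 → 4: 4 + 4 + 9 + 1 = 18
3 → 6 → 5 → 4: 9 + 9 + 1 = 19
3 → 5 → 7 → 4: 9 + 9 + 7 = 25
3 → 5 → 4: 9 + 1 = 10
The minimum is 10.

10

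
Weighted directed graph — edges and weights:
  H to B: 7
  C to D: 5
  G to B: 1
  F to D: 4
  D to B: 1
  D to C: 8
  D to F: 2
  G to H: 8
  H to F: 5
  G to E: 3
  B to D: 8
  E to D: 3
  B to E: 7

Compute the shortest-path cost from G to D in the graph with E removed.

Candidate routes:
G -> B -> D: 1 + 8 = 9
G -> H -> B -> D: 8 + 7 + 8 = 23
G -> H -> F -> D: 8 + 5 + 4 = 17
Best route has total 9.

9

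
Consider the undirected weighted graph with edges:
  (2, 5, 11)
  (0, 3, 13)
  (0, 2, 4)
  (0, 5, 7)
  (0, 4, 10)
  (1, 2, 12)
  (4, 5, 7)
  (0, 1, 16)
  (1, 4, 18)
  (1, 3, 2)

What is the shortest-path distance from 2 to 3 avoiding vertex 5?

14

A few of the 2→3 routes:
2-0-1-3: 4 + 16 + 2 = 22
2-1-3: 12 + 2 = 14
2-0-3: 4 + 13 = 17
Best route has total 14.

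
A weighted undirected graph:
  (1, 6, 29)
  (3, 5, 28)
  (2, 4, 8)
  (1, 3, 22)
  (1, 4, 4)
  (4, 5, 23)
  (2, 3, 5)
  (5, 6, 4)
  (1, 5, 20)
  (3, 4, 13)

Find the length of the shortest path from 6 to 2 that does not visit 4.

Candidate routes:
6→5→3→2: 4 + 28 + 5 = 37
6→5→1→3→2: 4 + 20 + 22 + 5 = 51
6→1→5→3→2: 29 + 20 + 28 + 5 = 82
6→1→3→2: 29 + 22 + 5 = 56
Best route has total 37.

37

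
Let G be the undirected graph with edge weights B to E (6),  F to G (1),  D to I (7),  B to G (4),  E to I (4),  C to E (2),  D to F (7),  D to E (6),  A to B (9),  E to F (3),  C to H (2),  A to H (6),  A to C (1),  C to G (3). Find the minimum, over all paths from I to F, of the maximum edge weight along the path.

4

Comparing a few candidate routes:
I→D→F: max(7, 7) = 7
I→E→C→G→F: max(4, 2, 3, 1) = 4
I→E→F: max(4, 3) = 4
I→E→B→G→F: max(4, 6, 4, 1) = 6
I→D→E→B→G→F: max(7, 6, 6, 4, 1) = 7
Best route has worst link 4.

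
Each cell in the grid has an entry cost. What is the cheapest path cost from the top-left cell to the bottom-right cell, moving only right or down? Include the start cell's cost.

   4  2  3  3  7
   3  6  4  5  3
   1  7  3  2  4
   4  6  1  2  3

Best path: (0,0) (0,1) (0,2) (1,2) (2,2) (3,2) (3,3) (3,4)
Cost: 4 + 2 + 3 + 4 + 3 + 1 + 2 + 3 = 22
(Top row then right column would cost 29.)

22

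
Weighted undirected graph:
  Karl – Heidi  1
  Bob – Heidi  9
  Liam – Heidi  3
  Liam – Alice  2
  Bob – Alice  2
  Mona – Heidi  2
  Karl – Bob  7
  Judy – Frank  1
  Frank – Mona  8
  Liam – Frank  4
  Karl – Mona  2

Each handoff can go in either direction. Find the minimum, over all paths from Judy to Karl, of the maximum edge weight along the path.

4

Some routes from Judy to Karl:
Judy→Frank→Liam→Alice→Bob→Karl: max(1, 4, 2, 2, 7) = 7
Judy→Frank→Mona→Heidi→Karl: max(1, 8, 2, 1) = 8
Judy→Frank→Liam→Heidi→Mona→Karl: max(1, 4, 3, 2, 2) = 4
Judy→Frank→Liam→Heidi→Karl: max(1, 4, 3, 1) = 4
Judy→Frank→Mona→Karl: max(1, 8, 2) = 8
The minimum achievable maximum is 4.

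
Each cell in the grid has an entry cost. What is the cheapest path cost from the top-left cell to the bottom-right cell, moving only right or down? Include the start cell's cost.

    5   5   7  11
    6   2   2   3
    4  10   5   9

Path (0,0) (0,1) (1,1) (1,2) (1,3) (2,3): 5 + 5 + 2 + 2 + 3 + 9 = 26.
For comparison, the top-then-right route costs 40.

26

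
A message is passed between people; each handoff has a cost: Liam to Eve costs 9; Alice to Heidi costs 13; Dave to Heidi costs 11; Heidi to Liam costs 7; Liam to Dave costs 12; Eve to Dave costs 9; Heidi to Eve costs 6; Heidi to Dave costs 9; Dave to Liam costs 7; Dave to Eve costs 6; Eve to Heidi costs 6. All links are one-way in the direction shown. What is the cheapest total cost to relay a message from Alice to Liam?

Paths from Alice to Liam:
Alice → Heidi → Dave → Liam: 13 + 9 + 7 = 29
Alice → Heidi → Eve → Dave → Liam: 13 + 6 + 9 + 7 = 35
Alice → Heidi → Liam: 13 + 7 = 20
The minimum is 20.

20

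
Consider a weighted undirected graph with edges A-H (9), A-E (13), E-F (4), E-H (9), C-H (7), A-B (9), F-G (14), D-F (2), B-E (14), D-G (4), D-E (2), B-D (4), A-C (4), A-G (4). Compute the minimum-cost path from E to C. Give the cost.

14

Comparing a few candidate routes:
E → A → C: 13 + 4 = 17
E → H → C: 9 + 7 = 16
E → D → G → A → C: 2 + 4 + 4 + 4 = 14
The minimum is 14.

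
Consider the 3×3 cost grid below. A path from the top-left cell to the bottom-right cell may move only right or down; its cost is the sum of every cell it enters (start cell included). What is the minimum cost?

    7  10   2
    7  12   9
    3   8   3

Best path: (0,0) -> (1,0) -> (2,0) -> (2,1) -> (2,2)
Cost: 7 + 7 + 3 + 8 + 3 = 28
For comparison, the top-then-right route costs 31.

28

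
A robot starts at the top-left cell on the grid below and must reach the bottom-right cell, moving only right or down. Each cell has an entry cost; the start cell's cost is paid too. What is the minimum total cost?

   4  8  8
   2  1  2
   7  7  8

Take (0,0) (1,0) (1,1) (1,2) (2,2) for a total of 4 + 2 + 1 + 2 + 8 = 17.
(Top row then right column would cost 30.)

17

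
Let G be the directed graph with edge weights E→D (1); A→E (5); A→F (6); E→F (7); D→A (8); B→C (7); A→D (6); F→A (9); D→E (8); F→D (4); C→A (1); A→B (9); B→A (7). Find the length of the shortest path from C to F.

Paths from C to F:
C→A→D→E→F: 1 + 6 + 8 + 7 = 22
C→A→E→F: 1 + 5 + 7 = 13
C→A→F: 1 + 6 = 7
The minimum is 7.

7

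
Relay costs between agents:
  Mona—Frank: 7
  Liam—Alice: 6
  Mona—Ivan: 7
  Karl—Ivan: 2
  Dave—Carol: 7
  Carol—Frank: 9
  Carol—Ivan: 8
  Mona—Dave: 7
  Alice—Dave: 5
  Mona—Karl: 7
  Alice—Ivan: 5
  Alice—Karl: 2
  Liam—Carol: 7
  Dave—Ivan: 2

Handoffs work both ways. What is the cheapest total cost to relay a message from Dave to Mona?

7

Some routes from Dave to Mona:
Dave → Ivan → Mona: 2 + 7 = 9
Dave → Alice → Karl → Mona: 5 + 2 + 7 = 14
Dave → Ivan → Karl → Mona: 2 + 2 + 7 = 11
Dave → Mona: 7
Dave → Ivan → Alice → Karl → Mona: 2 + 5 + 2 + 7 = 16
Best route has total 7.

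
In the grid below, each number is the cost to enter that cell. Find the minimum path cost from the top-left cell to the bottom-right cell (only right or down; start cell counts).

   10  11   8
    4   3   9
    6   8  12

One optimal route is (0,0) (1,0) (1,1) (2,1) (2,2).
Its cost is 10 + 4 + 3 + 8 + 12 = 37.
For comparison, the top-then-right route costs 50.

37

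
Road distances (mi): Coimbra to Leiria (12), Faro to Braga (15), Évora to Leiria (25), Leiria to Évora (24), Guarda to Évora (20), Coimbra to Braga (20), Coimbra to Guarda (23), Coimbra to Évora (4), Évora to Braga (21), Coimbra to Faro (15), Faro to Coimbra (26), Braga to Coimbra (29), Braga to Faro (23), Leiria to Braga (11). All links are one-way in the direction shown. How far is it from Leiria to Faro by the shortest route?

34

Paths from Leiria to Faro:
Leiria-Évora-Braga-Faro: 24 + 21 + 23 = 68
Leiria-Évora-Braga-Coimbra-Faro: 24 + 21 + 29 + 15 = 89
Leiria-Braga-Coimbra-Faro: 11 + 29 + 15 = 55
Leiria-Braga-Faro: 11 + 23 = 34
The minimum is 34 mi.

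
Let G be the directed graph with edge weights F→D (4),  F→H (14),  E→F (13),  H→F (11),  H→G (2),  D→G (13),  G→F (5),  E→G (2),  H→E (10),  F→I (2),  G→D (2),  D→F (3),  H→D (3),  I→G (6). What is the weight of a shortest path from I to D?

8

Routes from I to D:
I → G → F → H → D: 6 + 5 + 14 + 3 = 28
I → G → D: 6 + 2 = 8
I → G → F → D: 6 + 5 + 4 = 15
Best route has total 8.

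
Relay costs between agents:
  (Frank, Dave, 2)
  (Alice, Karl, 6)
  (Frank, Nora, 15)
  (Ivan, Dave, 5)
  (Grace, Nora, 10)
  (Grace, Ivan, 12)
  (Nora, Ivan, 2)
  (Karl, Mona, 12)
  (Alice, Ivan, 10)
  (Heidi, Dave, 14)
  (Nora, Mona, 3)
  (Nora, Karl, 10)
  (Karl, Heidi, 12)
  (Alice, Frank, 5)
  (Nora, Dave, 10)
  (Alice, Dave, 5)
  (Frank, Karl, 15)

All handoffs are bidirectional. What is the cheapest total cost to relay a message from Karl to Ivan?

12

A few of the Karl→Ivan routes:
Karl - Alice - Frank - Dave - Ivan: 6 + 5 + 2 + 5 = 18
Karl - Nora - Ivan: 10 + 2 = 12
Karl - Alice - Dave - Ivan: 6 + 5 + 5 = 16
Karl - Alice - Ivan: 6 + 10 = 16
Karl - Frank - Dave - Ivan: 15 + 2 + 5 = 22
Karl - Mona - Nora - Ivan: 12 + 3 + 2 = 17
Best route has total 12.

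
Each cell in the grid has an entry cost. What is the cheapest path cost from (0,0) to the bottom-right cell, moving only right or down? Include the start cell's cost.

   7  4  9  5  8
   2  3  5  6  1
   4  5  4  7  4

28

One optimal route is (0,0)→(1,0)→(1,1)→(1,2)→(1,3)→(1,4)→(2,4).
Its cost is 7 + 2 + 3 + 5 + 6 + 1 + 4 = 28.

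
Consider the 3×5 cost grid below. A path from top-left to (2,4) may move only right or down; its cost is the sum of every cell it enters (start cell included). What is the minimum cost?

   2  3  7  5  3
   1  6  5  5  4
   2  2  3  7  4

Take r0c0 r1c0 r2c0 r2c1 r2c2 r2c3 r2c4 for a total of 2 + 1 + 2 + 2 + 3 + 7 + 4 = 21.

21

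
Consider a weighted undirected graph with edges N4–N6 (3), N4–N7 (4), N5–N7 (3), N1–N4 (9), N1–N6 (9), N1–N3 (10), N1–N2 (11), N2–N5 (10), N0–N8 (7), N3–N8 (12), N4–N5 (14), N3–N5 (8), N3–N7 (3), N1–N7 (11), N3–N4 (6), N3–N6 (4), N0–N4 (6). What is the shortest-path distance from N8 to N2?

28

Comparing a few candidate routes:
N8-N3-N7-N5-N2: 12 + 3 + 3 + 10 = 28
N8-N3-N5-N2: 12 + 8 + 10 = 30
N8-N0-N4-N7-N5-N2: 7 + 6 + 4 + 3 + 10 = 30
Shortest: 28.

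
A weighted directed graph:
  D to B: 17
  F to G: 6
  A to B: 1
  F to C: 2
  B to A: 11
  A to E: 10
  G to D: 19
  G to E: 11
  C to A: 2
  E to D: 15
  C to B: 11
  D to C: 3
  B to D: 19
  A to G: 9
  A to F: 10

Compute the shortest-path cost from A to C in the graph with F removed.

23

Some routes from A to C avoiding F:
A→E→D→C: 10 + 15 + 3 = 28
A→B→D→C: 1 + 19 + 3 = 23
A→G→D→C: 9 + 19 + 3 = 31
Best route has total 23.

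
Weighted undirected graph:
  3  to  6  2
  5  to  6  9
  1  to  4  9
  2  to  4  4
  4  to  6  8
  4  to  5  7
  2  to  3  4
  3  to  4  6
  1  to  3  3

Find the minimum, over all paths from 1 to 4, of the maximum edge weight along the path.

Some routes from 1 to 4:
1 - 3 - 6 - 4: max(3, 2, 8) = 8
1 - 3 - 4: max(3, 6) = 6
1 - 3 - 2 - 4: max(3, 4, 4) = 4
Best route has worst link 4.

4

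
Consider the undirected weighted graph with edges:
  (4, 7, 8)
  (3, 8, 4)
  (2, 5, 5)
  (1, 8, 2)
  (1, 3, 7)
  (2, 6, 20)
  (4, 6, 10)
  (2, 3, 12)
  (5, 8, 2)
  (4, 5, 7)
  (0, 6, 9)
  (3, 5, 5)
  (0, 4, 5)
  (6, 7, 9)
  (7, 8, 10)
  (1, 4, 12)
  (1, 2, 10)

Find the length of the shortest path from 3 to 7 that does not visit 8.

A few of the 3→7 routes:
3 -> 1 -> 4 -> 7: 7 + 12 + 8 = 27
3 -> 2 -> 5 -> 4 -> 7: 12 + 5 + 7 + 8 = 32
3 -> 5 -> 4 -> 6 -> 7: 5 + 7 + 10 + 9 = 31
3 -> 5 -> 4 -> 7: 5 + 7 + 8 = 20
Best route has total 20.

20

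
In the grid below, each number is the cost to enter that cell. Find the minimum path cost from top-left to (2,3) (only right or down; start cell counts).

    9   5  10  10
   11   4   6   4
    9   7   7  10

Best path: r0c0 → r0c1 → r1c1 → r1c2 → r1c3 → r2c3
Cost: 9 + 5 + 4 + 6 + 4 + 10 = 38

38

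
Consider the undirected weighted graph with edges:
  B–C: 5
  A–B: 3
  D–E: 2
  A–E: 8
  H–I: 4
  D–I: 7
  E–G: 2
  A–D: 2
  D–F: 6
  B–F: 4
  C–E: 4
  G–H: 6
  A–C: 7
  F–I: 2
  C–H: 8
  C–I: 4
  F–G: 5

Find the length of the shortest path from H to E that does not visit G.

Some routes from H to E avoiding G:
H→I→F→D→E: 4 + 2 + 6 + 2 = 14
H→I→D→E: 4 + 7 + 2 = 13
H→I→C→E: 4 + 4 + 4 = 12
H→C→E: 8 + 4 = 12
Best route has total 12.

12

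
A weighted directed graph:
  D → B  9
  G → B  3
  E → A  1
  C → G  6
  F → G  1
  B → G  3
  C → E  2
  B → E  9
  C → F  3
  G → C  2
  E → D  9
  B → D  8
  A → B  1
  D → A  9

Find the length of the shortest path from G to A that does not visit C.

Paths from G to A avoiding C:
G-B-E-D-A: 3 + 9 + 9 + 9 = 30
G-B-D-A: 3 + 8 + 9 = 20
G-B-E-A: 3 + 9 + 1 = 13
Best route has total 13.

13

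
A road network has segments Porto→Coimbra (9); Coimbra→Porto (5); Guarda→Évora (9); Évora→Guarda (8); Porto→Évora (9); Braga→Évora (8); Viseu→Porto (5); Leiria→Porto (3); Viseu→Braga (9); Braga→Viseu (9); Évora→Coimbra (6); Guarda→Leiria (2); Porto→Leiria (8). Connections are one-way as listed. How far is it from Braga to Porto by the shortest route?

Paths from Braga to Porto:
Braga - Évora - Coimbra - Porto: 8 + 6 + 5 = 19
Braga - Viseu - Porto: 9 + 5 = 14
Braga - Évora - Guarda - Leiria - Porto: 8 + 8 + 2 + 3 = 21
Shortest: 14 mi.

14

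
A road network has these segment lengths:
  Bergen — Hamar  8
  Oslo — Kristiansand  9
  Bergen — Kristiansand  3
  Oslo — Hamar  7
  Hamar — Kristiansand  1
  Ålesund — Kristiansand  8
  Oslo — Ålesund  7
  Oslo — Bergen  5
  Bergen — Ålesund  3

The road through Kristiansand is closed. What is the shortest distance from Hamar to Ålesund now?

Routes from Hamar to Ålesund avoiding Kristiansand:
Hamar-Bergen-Oslo-Ålesund: 8 + 5 + 7 = 20
Hamar-Oslo-Ålesund: 7 + 7 = 14
Hamar-Bergen-Ålesund: 8 + 3 = 11
Hamar-Oslo-Bergen-Ålesund: 7 + 5 + 3 = 15
Best route has total 11.

11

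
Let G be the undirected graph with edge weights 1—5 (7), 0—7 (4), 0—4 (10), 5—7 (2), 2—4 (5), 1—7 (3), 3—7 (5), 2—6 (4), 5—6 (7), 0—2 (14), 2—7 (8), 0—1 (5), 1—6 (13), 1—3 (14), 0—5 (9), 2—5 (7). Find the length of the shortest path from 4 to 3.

18

Checking several routes:
4 - 0 - 7 - 3: 10 + 4 + 5 = 19
4 - 2 - 6 - 5 - 7 - 3: 5 + 4 + 7 + 2 + 5 = 23
4 - 0 - 5 - 7 - 3: 10 + 9 + 2 + 5 = 26
4 - 2 - 5 - 7 - 3: 5 + 7 + 2 + 5 = 19
4 - 0 - 1 - 7 - 3: 10 + 5 + 3 + 5 = 23
4 - 2 - 7 - 3: 5 + 8 + 5 = 18
The minimum is 18.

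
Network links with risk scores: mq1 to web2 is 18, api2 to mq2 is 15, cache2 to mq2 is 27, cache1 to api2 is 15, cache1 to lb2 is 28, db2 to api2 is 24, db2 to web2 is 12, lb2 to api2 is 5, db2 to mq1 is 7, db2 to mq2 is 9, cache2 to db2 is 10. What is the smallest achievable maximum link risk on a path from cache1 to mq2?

Some routes from cache1 to mq2:
cache1 → api2 → mq2: max(15, 15) = 15
cache1 → api2 → db2 → mq2: max(15, 24, 9) = 24
cache1 → lb2 → api2 → mq2: max(28, 5, 15) = 28
cache1 → api2 → db2 → cache2 → mq2: max(15, 24, 10, 27) = 27
cache1 → lb2 → api2 → db2 → mq2: max(28, 5, 24, 9) = 28
Best route has worst link 15.

15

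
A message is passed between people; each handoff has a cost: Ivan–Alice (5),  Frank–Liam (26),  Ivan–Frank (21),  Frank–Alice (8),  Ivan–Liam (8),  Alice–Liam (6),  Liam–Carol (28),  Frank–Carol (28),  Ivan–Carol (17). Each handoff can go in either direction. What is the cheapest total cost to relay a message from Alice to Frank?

Checking several routes:
Alice -> Liam -> Frank: 6 + 26 = 32
Alice -> Ivan -> Liam -> Frank: 5 + 8 + 26 = 39
Alice -> Ivan -> Carol -> Frank: 5 + 17 + 28 = 50
Alice -> Ivan -> Frank: 5 + 21 = 26
Alice -> Frank: 8
Alice -> Liam -> Ivan -> Frank: 6 + 8 + 21 = 35
The minimum is 8.

8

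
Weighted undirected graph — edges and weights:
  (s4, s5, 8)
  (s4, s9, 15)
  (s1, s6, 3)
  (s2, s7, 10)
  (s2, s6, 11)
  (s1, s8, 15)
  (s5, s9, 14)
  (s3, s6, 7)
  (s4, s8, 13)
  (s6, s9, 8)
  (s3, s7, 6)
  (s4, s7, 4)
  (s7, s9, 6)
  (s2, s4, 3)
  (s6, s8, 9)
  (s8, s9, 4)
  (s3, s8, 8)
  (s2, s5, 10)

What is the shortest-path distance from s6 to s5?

21

Some routes from s6 to s5:
s6→s2→s4→s5: 11 + 3 + 8 = 22
s6→s2→s5: 11 + 10 = 21
s6→s9→s5: 8 + 14 = 22
s6→s3→s7→s4→s5: 7 + 6 + 4 + 8 = 25
Best route has total 21.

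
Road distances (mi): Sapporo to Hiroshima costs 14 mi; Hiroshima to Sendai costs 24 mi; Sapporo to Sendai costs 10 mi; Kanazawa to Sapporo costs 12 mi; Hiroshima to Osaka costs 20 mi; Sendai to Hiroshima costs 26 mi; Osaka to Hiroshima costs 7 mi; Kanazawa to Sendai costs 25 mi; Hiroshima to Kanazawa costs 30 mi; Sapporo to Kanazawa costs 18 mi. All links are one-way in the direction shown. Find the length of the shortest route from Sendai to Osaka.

46

Routes from Sendai to Osaka:
Sendai - Hiroshima - Osaka: 26 + 20 = 46
Shortest: 46 mi.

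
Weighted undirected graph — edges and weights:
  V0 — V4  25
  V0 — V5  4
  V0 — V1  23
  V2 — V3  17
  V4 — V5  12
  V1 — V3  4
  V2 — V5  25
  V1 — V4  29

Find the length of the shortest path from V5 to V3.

31

Checking several routes:
V5 -> V4 -> V1 -> V3: 12 + 29 + 4 = 45
V5 -> V0 -> V1 -> V3: 4 + 23 + 4 = 31
V5 -> V0 -> V4 -> V1 -> V3: 4 + 25 + 29 + 4 = 62
V5 -> V2 -> V3: 25 + 17 = 42
Shortest: 31.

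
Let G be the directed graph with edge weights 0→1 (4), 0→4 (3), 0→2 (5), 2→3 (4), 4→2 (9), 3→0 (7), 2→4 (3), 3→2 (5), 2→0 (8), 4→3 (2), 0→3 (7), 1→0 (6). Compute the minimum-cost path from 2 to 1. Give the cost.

Candidate routes:
2 - 0 - 1: 8 + 4 = 12
2 - 3 - 0 - 1: 4 + 7 + 4 = 15
2 - 4 - 3 - 0 - 1: 3 + 2 + 7 + 4 = 16
Shortest: 12.

12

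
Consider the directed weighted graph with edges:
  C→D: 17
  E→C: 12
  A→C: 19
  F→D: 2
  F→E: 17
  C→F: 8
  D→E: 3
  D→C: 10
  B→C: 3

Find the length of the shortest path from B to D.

13

Paths from B to D:
B→C→D: 3 + 17 = 20
B→C→F→D: 3 + 8 + 2 = 13
Shortest: 13.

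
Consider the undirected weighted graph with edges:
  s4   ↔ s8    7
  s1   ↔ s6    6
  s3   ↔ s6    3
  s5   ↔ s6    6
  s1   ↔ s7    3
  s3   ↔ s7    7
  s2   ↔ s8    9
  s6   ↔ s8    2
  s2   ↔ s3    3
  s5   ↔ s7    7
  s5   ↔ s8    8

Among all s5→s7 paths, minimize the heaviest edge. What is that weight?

Comparing a few candidate routes:
s5→s6→s1→s7: max(6, 6, 3) = 6
s5→s6→s3→s7: max(6, 3, 7) = 7
s5→s8→s6→s1→s7: max(8, 2, 6, 3) = 8
s5→s7: max(7) = 7
The minimum achievable maximum is 6.

6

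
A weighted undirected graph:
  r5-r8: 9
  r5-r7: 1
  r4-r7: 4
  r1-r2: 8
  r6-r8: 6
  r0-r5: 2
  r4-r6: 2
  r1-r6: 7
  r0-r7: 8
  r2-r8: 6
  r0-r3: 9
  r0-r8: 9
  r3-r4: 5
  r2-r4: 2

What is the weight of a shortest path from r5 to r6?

7

Comparing a few candidate routes:
r5→r0→r7→r4→r6: 2 + 8 + 4 + 2 = 16
r5→r7→r4→r6: 1 + 4 + 2 = 7
r5→r0→r3→r4→r6: 2 + 9 + 5 + 2 = 18
r5→r8→r2→r4→r6: 9 + 6 + 2 + 2 = 19
r5→r8→r6: 9 + 6 = 15
r5→r0→r8→r6: 2 + 9 + 6 = 17
Best route has total 7.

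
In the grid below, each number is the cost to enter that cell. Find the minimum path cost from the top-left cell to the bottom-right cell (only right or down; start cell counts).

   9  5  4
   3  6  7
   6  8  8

33

Path [0,0] → [0,1] → [0,2] → [1,2] → [2,2]: 9 + 5 + 4 + 7 + 8 = 33.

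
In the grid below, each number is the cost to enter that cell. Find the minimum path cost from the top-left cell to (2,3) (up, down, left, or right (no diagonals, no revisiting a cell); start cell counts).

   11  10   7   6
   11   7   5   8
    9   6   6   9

48

Best path: (0,0) (0,1) (0,2) (1,2) (2,2) (2,3)
Cost: 11 + 10 + 7 + 5 + 6 + 9 = 48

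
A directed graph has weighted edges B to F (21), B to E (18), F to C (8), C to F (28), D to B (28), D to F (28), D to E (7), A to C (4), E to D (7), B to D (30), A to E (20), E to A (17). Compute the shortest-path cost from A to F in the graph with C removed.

Candidate routes:
A -> E -> D -> F: 20 + 7 + 28 = 55
A -> E -> D -> B -> F: 20 + 7 + 28 + 21 = 76
The minimum is 55.

55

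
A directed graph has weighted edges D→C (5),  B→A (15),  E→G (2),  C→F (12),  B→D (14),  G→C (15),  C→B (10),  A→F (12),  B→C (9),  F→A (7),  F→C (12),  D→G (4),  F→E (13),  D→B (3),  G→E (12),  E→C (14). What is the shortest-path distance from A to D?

Candidate routes:
A - F - E - C - B - D: 12 + 13 + 14 + 10 + 14 = 63
A - F - E - G - C - B - D: 12 + 13 + 2 + 15 + 10 + 14 = 66
A - F - C - B - D: 12 + 12 + 10 + 14 = 48
Best route has total 48.

48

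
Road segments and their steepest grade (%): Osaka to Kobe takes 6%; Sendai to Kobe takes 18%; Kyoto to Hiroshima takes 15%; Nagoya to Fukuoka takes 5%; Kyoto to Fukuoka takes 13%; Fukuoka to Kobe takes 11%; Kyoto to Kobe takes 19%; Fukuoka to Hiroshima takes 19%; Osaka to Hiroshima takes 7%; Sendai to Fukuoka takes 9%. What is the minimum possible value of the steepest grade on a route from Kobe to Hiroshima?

7

Some routes from Kobe to Hiroshima:
Kobe - Fukuoka - Hiroshima: max(11, 19) = 19
Kobe - Osaka - Hiroshima: max(6, 7) = 7
Kobe - Fukuoka - Kyoto - Hiroshima: max(11, 13, 15) = 15
Kobe - Sendai - Fukuoka - Kyoto - Hiroshima: max(18, 9, 13, 15) = 18
Kobe - Sendai - Fukuoka - Hiroshima: max(18, 9, 19) = 19
The minimum achievable maximum is 7%.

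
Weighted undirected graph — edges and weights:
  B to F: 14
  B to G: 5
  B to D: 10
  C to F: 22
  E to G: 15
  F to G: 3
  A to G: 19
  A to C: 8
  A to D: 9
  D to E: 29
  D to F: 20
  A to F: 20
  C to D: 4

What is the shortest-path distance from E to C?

Some routes from E to C:
E→G→F→A→C: 15 + 3 + 20 + 8 = 46
E→D→C: 29 + 4 = 33
E→G→F→C: 15 + 3 + 22 = 40
E→G→A→C: 15 + 19 + 8 = 42
E→G→B→D→C: 15 + 5 + 10 + 4 = 34
E→G→F→D→C: 15 + 3 + 20 + 4 = 42
Best route has total 33.

33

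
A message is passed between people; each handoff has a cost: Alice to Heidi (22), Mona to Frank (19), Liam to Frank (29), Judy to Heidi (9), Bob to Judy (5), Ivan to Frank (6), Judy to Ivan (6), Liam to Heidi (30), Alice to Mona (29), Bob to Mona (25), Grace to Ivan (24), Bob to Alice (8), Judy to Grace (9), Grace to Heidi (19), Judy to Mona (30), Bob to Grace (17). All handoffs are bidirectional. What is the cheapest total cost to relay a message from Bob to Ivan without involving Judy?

Checking several routes:
Bob-Alice-Mona-Frank-Ivan: 8 + 29 + 19 + 6 = 62
Bob-Mona-Frank-Ivan: 25 + 19 + 6 = 50
Bob-Grace-Ivan: 17 + 24 = 41
Bob-Alice-Heidi-Liam-Frank-Ivan: 8 + 22 + 30 + 29 + 6 = 95
Bob-Alice-Heidi-Grace-Ivan: 8 + 22 + 19 + 24 = 73
Bob-Grace-Heidi-Liam-Frank-Ivan: 17 + 19 + 30 + 29 + 6 = 101
Best route has total 41.

41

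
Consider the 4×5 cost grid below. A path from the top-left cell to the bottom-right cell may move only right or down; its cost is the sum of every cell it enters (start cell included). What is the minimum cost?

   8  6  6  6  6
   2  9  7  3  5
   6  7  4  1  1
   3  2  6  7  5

34

Path r0c0 → r1c0 → r2c0 → r2c1 → r2c2 → r2c3 → r2c4 → r3c4: 8 + 2 + 6 + 7 + 4 + 1 + 1 + 5 = 34.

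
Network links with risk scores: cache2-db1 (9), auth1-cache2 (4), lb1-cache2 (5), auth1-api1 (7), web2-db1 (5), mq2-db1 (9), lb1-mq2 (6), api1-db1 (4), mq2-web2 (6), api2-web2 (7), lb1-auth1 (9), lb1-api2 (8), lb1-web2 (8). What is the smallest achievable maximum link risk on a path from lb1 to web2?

A few of the lb1→web2 routes:
lb1 -> mq2 -> web2: max(6, 6) = 6
lb1 -> cache2 -> auth1 -> api1 -> db1 -> web2: max(5, 4, 7, 4, 5) = 7
lb1 -> web2: max(8) = 8
lb1 -> cache2 -> auth1 -> api1 -> db1 -> mq2 -> web2: max(5, 4, 7, 4, 9, 6) = 9
lb1 -> api2 -> web2: max(8, 7) = 8
lb1 -> cache2 -> db1 -> web2: max(5, 9, 5) = 9
The minimum achievable maximum is 6.

6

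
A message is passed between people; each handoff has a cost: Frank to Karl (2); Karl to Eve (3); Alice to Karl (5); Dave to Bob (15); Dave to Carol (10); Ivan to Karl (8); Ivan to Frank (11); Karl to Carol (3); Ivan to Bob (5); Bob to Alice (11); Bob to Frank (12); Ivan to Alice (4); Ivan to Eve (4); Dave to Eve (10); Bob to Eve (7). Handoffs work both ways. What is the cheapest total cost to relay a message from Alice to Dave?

18

Comparing a few candidate routes:
Alice - Ivan - Eve - Dave: 4 + 4 + 10 = 18
Alice - Karl - Carol - Dave: 5 + 3 + 10 = 18
Alice - Karl - Eve - Dave: 5 + 3 + 10 = 18
Alice - Ivan - Bob - Dave: 4 + 5 + 15 = 24
Alice - Ivan - Eve - Karl - Carol - Dave: 4 + 4 + 3 + 3 + 10 = 24
Shortest: 18.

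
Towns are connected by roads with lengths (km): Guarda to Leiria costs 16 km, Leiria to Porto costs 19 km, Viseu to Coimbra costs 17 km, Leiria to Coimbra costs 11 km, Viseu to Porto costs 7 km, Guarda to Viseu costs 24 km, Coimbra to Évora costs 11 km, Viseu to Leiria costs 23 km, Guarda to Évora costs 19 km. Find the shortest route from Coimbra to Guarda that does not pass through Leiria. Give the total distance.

30

Routes from Coimbra to Guarda avoiding Leiria:
Coimbra → Viseu → Guarda: 17 + 24 = 41
Coimbra → Évora → Guarda: 11 + 19 = 30
The minimum is 30 km.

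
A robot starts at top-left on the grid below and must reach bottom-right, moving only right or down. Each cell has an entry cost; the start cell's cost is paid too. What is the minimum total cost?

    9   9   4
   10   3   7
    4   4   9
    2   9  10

Take r0c0 -> r0c1 -> r1c1 -> r2c1 -> r2c2 -> r3c2 for a total of 9 + 9 + 3 + 4 + 9 + 10 = 44.
(Top row then right column would cost 48.)

44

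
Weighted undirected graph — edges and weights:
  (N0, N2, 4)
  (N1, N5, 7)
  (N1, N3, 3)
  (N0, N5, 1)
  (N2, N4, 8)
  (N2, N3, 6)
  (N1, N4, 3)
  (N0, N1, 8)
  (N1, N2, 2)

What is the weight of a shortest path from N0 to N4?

Some routes from N0 to N4:
N0→N5→N1→N4: 1 + 7 + 3 = 11
N0→N1→N4: 8 + 3 = 11
N0→N2→N1→N4: 4 + 2 + 3 = 9
N0→N2→N4: 4 + 8 = 12
Shortest: 9.

9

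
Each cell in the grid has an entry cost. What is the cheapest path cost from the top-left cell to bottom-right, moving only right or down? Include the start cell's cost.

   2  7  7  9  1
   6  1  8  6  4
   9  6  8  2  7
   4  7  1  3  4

Best path: r0c0 → r1c0 → r1c1 → r2c1 → r3c1 → r3c2 → r3c3 → r3c4
Cost: 2 + 6 + 1 + 6 + 7 + 1 + 3 + 4 = 30
For comparison, the top-then-right route costs 41.

30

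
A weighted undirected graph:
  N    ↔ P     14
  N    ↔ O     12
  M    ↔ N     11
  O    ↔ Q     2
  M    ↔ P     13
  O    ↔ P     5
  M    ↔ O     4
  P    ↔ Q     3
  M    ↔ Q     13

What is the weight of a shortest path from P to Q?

Comparing a few candidate routes:
P-M-O-Q: 13 + 4 + 2 = 19
P-O-Q: 5 + 2 = 7
P-Q: 3
Best route has total 3.

3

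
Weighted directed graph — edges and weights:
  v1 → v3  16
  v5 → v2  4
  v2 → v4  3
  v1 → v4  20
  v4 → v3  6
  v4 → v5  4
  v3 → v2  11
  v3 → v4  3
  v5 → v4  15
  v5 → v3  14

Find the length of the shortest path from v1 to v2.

27

Comparing a few candidate routes:
v1 -> v3 -> v4 -> v5 -> v2: 16 + 3 + 4 + 4 = 27
v1 -> v4 -> v5 -> v2: 20 + 4 + 4 = 28
v1 -> v4 -> v3 -> v2: 20 + 6 + 11 = 37
v1 -> v3 -> v2: 16 + 11 = 27
Best route has total 27.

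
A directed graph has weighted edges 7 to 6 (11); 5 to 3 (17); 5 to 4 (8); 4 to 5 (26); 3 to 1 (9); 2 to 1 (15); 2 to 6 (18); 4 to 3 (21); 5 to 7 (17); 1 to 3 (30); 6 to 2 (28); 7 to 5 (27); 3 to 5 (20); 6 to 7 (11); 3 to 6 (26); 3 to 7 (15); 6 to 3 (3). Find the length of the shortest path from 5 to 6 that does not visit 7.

Paths from 5 to 6 avoiding 7:
5-4-3-6: 8 + 21 + 26 = 55
5-3-6: 17 + 26 = 43
Shortest: 43.

43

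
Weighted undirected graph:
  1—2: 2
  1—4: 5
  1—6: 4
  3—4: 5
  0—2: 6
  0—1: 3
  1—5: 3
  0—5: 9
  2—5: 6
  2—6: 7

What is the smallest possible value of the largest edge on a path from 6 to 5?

4

A few of the 6→5 routes:
6→2→1→5: max(7, 2, 3) = 7
6→1→2→5: max(4, 2, 6) = 6
6→1→0→2→5: max(4, 3, 6, 6) = 6
6→1→5: max(4, 3) = 4
6→2→5: max(7, 6) = 7
Best route has worst link 4.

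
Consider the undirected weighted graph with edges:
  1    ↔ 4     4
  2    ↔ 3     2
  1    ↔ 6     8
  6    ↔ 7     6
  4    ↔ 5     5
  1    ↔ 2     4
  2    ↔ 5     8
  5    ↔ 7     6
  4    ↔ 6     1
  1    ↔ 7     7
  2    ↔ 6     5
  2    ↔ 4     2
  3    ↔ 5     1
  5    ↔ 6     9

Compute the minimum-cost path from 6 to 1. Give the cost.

5

Checking several routes:
6 → 7 → 1: 6 + 7 = 13
6 → 4 → 2 → 1: 1 + 2 + 4 = 7
6 → 2 → 1: 5 + 4 = 9
6 → 4 → 1: 1 + 4 = 5
6 → 1: 8
6 → 2 → 4 → 1: 5 + 2 + 4 = 11
Shortest: 5.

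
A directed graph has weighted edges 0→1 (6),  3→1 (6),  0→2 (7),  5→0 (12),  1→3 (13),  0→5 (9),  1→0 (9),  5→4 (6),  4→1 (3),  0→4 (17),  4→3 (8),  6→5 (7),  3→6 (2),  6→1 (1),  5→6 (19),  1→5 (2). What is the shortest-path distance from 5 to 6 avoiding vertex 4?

19

Paths from 5 to 6 avoiding 4:
5 -> 6: 19
5 -> 0 -> 1 -> 3 -> 6: 12 + 6 + 13 + 2 = 33
Best route has total 19.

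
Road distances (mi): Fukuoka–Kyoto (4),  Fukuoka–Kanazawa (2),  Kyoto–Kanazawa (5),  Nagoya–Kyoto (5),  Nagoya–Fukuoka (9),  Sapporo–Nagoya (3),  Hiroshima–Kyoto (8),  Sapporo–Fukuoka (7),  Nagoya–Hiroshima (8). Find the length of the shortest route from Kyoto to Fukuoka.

4

Comparing a few candidate routes:
Kyoto-Nagoya-Fukuoka: 5 + 9 = 14
Kyoto-Nagoya-Sapporo-Fukuoka: 5 + 3 + 7 = 15
Kyoto-Fukuoka: 4
Kyoto-Kanazawa-Fukuoka: 5 + 2 = 7
The minimum is 4 mi.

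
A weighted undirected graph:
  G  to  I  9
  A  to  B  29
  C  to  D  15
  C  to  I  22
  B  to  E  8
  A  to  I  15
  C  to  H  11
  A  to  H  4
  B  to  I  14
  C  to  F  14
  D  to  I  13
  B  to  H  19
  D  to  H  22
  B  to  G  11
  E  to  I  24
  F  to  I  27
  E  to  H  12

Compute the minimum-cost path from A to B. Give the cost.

23

Comparing a few candidate routes:
A→H→E→B: 4 + 12 + 8 = 24
A→H→B: 4 + 19 = 23
A→B: 29
Best route has total 23.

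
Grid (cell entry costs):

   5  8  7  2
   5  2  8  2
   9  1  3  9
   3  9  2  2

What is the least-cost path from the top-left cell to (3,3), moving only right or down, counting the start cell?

20

Cheapest: [0,0] → [1,0] → [1,1] → [2,1] → [2,2] → [3,2] → [3,3]
  5 + 5 + 2 + 1 + 3 + 2 + 2 = 20
For comparison, the top-then-right route costs 35.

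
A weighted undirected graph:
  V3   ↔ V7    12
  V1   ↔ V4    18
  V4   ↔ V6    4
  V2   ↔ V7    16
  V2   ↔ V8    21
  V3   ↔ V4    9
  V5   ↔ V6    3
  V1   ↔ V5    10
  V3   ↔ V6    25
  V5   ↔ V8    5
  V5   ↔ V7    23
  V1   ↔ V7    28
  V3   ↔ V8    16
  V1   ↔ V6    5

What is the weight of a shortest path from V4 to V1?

Checking several routes:
V4 → V1: 18
V4 → V6 → V1: 4 + 5 = 9
V4 → V3 → V8 → V5 → V6 → V1: 9 + 16 + 5 + 3 + 5 = 38
V4 → V6 → V5 → V1: 4 + 3 + 10 = 17
Best route has total 9.

9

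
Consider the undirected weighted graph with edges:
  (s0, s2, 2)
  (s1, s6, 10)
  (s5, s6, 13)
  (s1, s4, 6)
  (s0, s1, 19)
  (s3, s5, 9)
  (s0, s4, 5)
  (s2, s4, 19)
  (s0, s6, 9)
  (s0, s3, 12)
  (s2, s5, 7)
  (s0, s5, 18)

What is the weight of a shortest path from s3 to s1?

Comparing a few candidate routes:
s3→s0→s6→s1: 12 + 9 + 10 = 31
s3→s0→s4→s1: 12 + 5 + 6 = 23
s3→s5→s6→s1: 9 + 13 + 10 = 32
s3→s0→s1: 12 + 19 = 31
s3→s5→s2→s0→s4→s1: 9 + 7 + 2 + 5 + 6 = 29
Best route has total 23.

23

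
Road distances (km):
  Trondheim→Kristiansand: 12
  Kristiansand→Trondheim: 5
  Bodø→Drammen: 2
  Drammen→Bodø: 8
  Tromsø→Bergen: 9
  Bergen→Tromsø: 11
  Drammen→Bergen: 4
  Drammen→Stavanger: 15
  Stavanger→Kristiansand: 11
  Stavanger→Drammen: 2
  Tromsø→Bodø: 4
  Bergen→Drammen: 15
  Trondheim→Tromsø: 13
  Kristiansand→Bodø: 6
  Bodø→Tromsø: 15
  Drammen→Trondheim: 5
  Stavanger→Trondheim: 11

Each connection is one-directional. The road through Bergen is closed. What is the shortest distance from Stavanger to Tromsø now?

Checking several routes:
Stavanger - Drammen - Bodø - Tromsø: 2 + 8 + 15 = 25
Stavanger - Trondheim - Tromsø: 11 + 13 = 24
Stavanger - Drammen - Trondheim - Tromsø: 2 + 5 + 13 = 20
Best route has total 20 km.

20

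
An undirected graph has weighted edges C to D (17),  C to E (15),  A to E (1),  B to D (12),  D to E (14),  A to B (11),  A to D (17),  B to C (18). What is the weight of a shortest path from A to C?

16

Comparing a few candidate routes:
A→E→C: 1 + 15 = 16
A→E→D→C: 1 + 14 + 17 = 32
A→B→C: 11 + 18 = 29
The minimum is 16.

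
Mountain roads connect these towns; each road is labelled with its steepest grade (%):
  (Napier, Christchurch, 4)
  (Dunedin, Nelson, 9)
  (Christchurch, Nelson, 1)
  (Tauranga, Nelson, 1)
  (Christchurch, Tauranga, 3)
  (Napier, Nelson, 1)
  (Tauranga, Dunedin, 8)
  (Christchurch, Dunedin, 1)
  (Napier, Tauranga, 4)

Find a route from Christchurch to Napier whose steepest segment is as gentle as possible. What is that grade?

Checking several routes:
Christchurch - Tauranga - Nelson - Napier: max(3, 1, 1) = 3
Christchurch - Napier: max(4) = 4
Christchurch - Nelson - Tauranga - Napier: max(1, 1, 4) = 4
Christchurch - Nelson - Napier: max(1, 1) = 1
Christchurch - Tauranga - Napier: max(3, 4) = 4
The minimum achievable maximum is 1%.

1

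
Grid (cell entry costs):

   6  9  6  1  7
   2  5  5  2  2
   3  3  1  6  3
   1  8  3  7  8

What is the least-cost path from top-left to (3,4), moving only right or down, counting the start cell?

32

Take r0c0→r1c0→r2c0→r2c1→r2c2→r2c3→r2c4→r3c4 for a total of 6 + 2 + 3 + 3 + 1 + 6 + 3 + 8 = 32.
(Top row then right column would cost 42.)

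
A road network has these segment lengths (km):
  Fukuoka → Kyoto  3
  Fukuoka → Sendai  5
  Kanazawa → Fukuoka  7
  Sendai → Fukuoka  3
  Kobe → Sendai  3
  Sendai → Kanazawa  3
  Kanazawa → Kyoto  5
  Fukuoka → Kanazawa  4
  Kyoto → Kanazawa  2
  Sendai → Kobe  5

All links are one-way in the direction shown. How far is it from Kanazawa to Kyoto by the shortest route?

5

Routes from Kanazawa to Kyoto:
Kanazawa → Fukuoka → Kyoto: 7 + 3 = 10
Kanazawa → Kyoto: 5
Shortest: 5 km.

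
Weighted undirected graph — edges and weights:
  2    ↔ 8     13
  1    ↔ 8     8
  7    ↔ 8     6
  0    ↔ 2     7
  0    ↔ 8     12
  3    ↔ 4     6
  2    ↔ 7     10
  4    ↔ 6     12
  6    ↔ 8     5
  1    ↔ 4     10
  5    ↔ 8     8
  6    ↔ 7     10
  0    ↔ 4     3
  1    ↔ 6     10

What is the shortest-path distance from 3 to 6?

A few of the 3→6 routes:
3 → 4 → 6: 6 + 12 = 18
3 → 4 → 1 → 6: 6 + 10 + 10 = 26
3 → 4 → 0 → 2 → 8 → 6: 6 + 3 + 7 + 13 + 5 = 34
3 → 4 → 1 → 8 → 6: 6 + 10 + 8 + 5 = 29
3 → 4 → 0 → 8 → 6: 6 + 3 + 12 + 5 = 26
The minimum is 18.

18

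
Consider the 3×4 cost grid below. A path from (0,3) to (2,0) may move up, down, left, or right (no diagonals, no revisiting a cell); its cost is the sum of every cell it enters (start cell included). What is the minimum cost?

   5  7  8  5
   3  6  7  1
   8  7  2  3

26

One optimal route is (0,3)→(1,3)→(2,3)→(2,2)→(2,1)→(2,0).
Its cost is 5 + 1 + 3 + 2 + 7 + 8 = 26.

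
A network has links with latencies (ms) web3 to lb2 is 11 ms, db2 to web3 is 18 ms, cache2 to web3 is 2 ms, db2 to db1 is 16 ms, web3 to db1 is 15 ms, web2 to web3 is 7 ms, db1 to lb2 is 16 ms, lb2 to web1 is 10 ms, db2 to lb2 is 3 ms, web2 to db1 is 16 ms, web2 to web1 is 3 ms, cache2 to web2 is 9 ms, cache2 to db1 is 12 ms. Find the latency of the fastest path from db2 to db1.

16

Some routes from db2 to db1:
db2 -> lb2 -> db1: 3 + 16 = 19
db2 -> lb2 -> web3 -> db1: 3 + 11 + 15 = 29
db2 -> web3 -> cache2 -> db1: 18 + 2 + 12 = 32
db2 -> lb2 -> web3 -> cache2 -> db1: 3 + 11 + 2 + 12 = 28
db2 -> db1: 16
Best route has total 16 ms.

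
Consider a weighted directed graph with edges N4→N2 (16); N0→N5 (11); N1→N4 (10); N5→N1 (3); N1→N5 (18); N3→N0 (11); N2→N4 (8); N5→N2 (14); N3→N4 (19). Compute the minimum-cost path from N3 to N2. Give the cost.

Candidate routes:
N3 - N0 - N5 - N2: 11 + 11 + 14 = 36
N3 - N0 - N5 - N1 - N4 - N2: 11 + 11 + 3 + 10 + 16 = 51
N3 - N4 - N2: 19 + 16 = 35
Best route has total 35.

35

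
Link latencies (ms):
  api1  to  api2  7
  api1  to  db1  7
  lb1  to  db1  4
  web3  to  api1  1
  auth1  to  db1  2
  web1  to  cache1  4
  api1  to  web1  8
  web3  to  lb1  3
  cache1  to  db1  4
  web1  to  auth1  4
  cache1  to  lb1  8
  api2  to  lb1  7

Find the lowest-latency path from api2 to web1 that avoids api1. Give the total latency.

17

Routes from api2 to web1 avoiding api1:
api2-lb1-db1-cache1-web1: 7 + 4 + 4 + 4 = 19
api2-lb1-cache1-db1-auth1-web1: 7 + 8 + 4 + 2 + 4 = 25
api2-lb1-cache1-web1: 7 + 8 + 4 = 19
api2-lb1-db1-auth1-web1: 7 + 4 + 2 + 4 = 17
The minimum is 17 ms.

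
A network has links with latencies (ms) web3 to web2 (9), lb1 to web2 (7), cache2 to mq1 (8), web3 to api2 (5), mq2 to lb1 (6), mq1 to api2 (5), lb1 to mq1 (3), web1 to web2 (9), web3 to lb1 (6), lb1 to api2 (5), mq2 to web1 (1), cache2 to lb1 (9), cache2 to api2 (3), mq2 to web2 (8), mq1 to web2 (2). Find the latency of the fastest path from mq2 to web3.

12

Some routes from mq2 to web3:
mq2-web1-web2-web3: 1 + 9 + 9 = 19
mq2-web2-mq1-lb1-web3: 8 + 2 + 3 + 6 = 19
mq2-lb1-mq1-api2-web3: 6 + 3 + 5 + 5 = 19
mq2-web2-web3: 8 + 9 = 17
mq2-lb1-web3: 6 + 6 = 12
mq2-lb1-api2-web3: 6 + 5 + 5 = 16
Shortest: 12 ms.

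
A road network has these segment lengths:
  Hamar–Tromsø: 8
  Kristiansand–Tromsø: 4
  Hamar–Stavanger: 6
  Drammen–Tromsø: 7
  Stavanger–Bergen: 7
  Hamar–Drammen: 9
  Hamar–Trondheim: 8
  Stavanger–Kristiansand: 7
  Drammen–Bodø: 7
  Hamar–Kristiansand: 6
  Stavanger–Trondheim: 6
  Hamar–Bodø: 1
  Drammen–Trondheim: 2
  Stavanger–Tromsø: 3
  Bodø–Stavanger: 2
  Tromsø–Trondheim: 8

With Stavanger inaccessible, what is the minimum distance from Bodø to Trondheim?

9

A few of the Bodø→Trondheim routes:
Bodø → Hamar → Trondheim: 1 + 8 = 9
Bodø → Drammen → Trondheim: 7 + 2 = 9
Bodø → Hamar → Tromsø → Drammen → Trondheim: 1 + 8 + 7 + 2 = 18
Bodø → Hamar → Tromsø → Trondheim: 1 + 8 + 8 = 17
Bodø → Hamar → Drammen → Trondheim: 1 + 9 + 2 = 12
Shortest: 9.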